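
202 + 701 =903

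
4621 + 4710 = 9331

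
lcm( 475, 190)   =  950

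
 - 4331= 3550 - 7881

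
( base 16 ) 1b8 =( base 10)440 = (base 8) 670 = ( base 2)110111000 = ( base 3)121022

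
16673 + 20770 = 37443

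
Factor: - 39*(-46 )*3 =5382 =2^1*3^2*13^1*23^1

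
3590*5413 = 19432670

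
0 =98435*0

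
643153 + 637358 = 1280511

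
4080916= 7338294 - 3257378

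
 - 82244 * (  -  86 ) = 7072984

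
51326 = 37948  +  13378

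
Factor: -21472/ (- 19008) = 2^( - 1)*3^( - 3 )*61^1 = 61/54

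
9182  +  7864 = 17046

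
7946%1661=1302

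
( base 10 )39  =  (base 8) 47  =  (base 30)19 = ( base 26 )1D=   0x27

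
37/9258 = 37/9258=0.00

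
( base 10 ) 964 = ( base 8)1704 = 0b1111000100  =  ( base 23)1IL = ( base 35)rj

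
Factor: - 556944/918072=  - 566/933 = -2^1*3^ (-1 )*283^1*311^ ( - 1) 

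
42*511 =21462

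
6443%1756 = 1175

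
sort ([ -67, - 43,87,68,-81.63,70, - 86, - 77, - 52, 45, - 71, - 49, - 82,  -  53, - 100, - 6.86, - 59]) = [ - 100, - 86, - 82, - 81.63, - 77, - 71, - 67, - 59, - 53,-52 , -49, - 43, - 6.86,45,68,70,87] 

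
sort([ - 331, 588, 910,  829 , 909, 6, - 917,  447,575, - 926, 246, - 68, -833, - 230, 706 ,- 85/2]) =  [ - 926, - 917,- 833,-331,- 230, - 68, -85/2, 6, 246, 447, 575, 588, 706, 829, 909,910 ]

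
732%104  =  4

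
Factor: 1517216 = 2^5*17^1*2789^1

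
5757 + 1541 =7298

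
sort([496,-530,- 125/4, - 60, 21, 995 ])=[ - 530,-60, - 125/4,21,496, 995 ] 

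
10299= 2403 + 7896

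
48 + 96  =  144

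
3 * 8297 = 24891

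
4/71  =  4/71= 0.06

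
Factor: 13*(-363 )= - 3^1*11^2*13^1 = - 4719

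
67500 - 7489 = 60011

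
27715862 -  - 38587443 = 66303305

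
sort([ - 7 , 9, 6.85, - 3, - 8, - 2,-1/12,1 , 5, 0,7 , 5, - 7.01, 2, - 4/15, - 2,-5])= [ - 8,  -  7.01, - 7, - 5  , - 3, - 2, - 2, - 4/15, - 1/12, 0, 1, 2, 5, 5,6.85, 7,9 ]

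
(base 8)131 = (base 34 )2l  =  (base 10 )89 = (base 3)10022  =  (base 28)35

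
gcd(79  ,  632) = 79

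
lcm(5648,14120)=28240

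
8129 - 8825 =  - 696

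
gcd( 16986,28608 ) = 894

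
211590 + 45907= 257497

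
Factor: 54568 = 2^3*19^1*359^1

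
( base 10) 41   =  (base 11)38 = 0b101001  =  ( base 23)1I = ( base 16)29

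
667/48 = 13  +  43/48 = 13.90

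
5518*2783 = 15356594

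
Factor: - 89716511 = -31^1*1231^1*2351^1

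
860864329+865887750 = 1726752079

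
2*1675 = 3350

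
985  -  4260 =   -  3275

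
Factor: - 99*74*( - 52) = 380952=2^3 *3^2*11^1*13^1*37^1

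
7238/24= 3619/12 = 301.58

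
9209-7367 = 1842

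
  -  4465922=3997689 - 8463611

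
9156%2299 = 2259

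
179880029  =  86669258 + 93210771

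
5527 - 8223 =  - 2696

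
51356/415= 123+311/415 = 123.75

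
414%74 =44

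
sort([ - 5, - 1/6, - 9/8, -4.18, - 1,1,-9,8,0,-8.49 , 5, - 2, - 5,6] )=[ - 9, - 8.49,- 5, -5, - 4.18,- 2, - 9/8, - 1, - 1/6,0,1,5,6, 8]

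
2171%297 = 92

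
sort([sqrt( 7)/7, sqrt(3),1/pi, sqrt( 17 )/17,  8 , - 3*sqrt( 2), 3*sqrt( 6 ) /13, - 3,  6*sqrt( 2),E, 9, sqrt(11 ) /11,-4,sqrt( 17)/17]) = [ - 3*sqrt(2), - 4, - 3,  sqrt(17 )/17, sqrt(17 )/17,sqrt( 11)/11, 1/pi, sqrt( 7 ) /7, 3*sqrt( 6)/13,  sqrt( 3 ),E, 8,6*sqrt( 2 ), 9]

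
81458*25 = 2036450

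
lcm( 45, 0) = 0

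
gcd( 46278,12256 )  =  2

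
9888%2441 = 124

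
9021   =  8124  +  897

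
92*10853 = 998476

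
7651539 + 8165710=15817249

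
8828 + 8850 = 17678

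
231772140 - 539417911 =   -  307645771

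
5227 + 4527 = 9754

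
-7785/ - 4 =7785/4 = 1946.25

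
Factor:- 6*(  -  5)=2^1*3^1*5^1 = 30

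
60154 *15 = 902310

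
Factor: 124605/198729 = 3^1*5^1 * 13^1*311^( - 1) = 195/311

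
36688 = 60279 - 23591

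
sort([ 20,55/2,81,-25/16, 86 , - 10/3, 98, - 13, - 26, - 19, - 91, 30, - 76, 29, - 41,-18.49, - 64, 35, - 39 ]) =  [ - 91, - 76,  -  64, - 41, - 39, - 26, - 19,- 18.49,-13,-10/3, - 25/16,20 , 55/2, 29, 30, 35, 81, 86, 98] 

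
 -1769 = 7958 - 9727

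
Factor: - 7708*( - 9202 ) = 2^3  *  41^1*43^1*47^1 * 107^1 = 70929016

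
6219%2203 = 1813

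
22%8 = 6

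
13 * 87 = 1131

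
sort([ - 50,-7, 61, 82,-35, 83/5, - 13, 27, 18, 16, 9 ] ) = [ - 50, - 35, -13,- 7,9, 16, 83/5,  18, 27, 61,82]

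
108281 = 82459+25822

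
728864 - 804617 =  - 75753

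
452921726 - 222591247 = 230330479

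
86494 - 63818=22676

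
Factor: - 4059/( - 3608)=9/8 = 2^(  -  3)*3^2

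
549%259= 31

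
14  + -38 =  - 24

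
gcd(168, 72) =24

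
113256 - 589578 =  - 476322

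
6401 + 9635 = 16036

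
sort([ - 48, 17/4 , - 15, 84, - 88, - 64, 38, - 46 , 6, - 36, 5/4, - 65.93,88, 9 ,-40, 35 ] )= [ - 88, - 65.93, - 64,-48,-46, - 40, - 36 , - 15, 5/4, 17/4,  6, 9,35,38, 84, 88]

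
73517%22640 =5597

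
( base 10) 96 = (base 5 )341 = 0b1100000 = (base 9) 116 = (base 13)75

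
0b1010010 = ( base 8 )122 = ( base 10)82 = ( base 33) 2g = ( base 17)4E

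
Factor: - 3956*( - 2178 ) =8616168  =  2^3*3^2*11^2*23^1*43^1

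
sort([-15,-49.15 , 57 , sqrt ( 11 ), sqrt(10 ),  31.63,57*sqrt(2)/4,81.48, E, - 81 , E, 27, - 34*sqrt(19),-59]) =[ -34*sqrt (19), - 81, - 59, - 49.15,-15,E , E,sqrt(10 ), sqrt(11)  ,  57*sqrt(2) /4 , 27,31.63, 57, 81.48]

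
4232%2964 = 1268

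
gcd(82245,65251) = 1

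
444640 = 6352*70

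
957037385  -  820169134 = 136868251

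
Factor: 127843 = 127843^1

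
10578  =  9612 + 966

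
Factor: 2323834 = 2^1*83^1*13999^1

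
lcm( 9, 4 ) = 36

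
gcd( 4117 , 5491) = 1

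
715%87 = 19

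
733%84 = 61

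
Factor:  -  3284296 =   -  2^3*199^1*2063^1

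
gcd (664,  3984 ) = 664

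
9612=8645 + 967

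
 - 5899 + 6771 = 872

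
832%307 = 218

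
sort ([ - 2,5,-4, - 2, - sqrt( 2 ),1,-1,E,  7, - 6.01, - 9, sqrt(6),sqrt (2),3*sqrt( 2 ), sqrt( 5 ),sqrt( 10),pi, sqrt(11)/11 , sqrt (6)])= [ - 9, - 6.01, - 4, - 2, - 2,  -  sqrt( 2), - 1,sqrt( 11)/11,1,sqrt ( 2 ),  sqrt(5 ),sqrt(6), sqrt( 6),E,pi,sqrt(10), 3  *  sqrt( 2),5, 7] 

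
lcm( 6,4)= 12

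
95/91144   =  95/91144=0.00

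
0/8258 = 0  =  0.00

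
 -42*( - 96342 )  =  4046364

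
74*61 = 4514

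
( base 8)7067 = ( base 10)3639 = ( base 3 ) 11222210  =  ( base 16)E37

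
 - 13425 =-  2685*5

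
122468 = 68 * 1801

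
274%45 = 4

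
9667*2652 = 25636884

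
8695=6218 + 2477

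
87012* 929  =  80834148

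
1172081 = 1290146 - 118065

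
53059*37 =1963183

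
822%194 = 46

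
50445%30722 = 19723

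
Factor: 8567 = 13^1 * 659^1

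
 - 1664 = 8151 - 9815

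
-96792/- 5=96792/5 = 19358.40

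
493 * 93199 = 45947107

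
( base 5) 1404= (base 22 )a9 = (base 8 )345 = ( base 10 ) 229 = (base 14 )125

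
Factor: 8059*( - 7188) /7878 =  - 2^1 * 13^( - 1 ) *101^(-1)*599^1*8059^1 = - 9654682/1313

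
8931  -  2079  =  6852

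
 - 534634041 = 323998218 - 858632259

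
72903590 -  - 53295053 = 126198643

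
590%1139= 590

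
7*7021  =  49147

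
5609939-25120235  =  -19510296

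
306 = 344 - 38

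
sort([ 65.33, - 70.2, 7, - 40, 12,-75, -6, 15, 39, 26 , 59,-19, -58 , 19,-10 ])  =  [ - 75,  -  70.2, - 58, - 40,-19,-10,-6, 7, 12, 15, 19,26, 39, 59,65.33]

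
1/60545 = 1/60545 = 0.00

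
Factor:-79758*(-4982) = 2^2*3^3 * 7^1 * 47^1 * 53^1 * 211^1 = 397354356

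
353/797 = 353/797 = 0.44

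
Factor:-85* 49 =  - 5^1*7^2 * 17^1 =- 4165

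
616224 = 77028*8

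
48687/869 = 48687/869= 56.03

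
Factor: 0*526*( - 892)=0= 0^1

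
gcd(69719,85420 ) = 1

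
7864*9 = 70776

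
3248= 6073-2825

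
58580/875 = 11716/175=66.95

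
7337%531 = 434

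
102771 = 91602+11169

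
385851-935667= - 549816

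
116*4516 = 523856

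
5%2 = 1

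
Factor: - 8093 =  -8093^1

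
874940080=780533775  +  94406305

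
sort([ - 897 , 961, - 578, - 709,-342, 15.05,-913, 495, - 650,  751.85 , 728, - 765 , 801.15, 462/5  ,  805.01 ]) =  [ - 913, - 897, - 765, - 709, - 650,-578, - 342,15.05,462/5, 495,728,751.85, 801.15,805.01 , 961 ] 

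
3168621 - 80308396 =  - 77139775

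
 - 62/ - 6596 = 31/3298 = 0.01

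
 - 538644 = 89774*( - 6) 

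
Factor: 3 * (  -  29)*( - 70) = 6090 = 2^1*3^1*5^1*7^1*29^1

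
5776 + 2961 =8737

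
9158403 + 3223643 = 12382046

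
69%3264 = 69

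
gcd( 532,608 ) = 76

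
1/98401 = 1/98401 = 0.00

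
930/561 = 1 + 123/187 = 1.66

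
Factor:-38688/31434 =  - 16/13 = -2^4*13^(-1 )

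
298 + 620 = 918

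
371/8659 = 53/1237 = 0.04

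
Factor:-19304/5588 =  - 2^1*11^( - 1)*19^1 = - 38/11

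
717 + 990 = 1707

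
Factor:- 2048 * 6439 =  - 13187072 = - 2^11*47^1*137^1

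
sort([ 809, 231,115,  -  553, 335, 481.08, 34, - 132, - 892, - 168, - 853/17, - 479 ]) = [ - 892, - 553, - 479, - 168, - 132, - 853/17, 34, 115, 231,  335, 481.08,809]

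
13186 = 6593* 2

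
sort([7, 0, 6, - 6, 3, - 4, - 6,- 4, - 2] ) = [ - 6 , - 6, - 4, - 4, - 2, 0, 3, 6,7]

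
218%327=218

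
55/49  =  1  +  6/49=1.12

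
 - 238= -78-160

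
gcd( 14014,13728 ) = 286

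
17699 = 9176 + 8523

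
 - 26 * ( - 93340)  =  2426840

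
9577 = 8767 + 810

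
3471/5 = 3471/5 = 694.20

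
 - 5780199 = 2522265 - 8302464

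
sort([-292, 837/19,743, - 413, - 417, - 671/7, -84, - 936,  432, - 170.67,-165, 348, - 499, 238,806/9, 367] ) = [-936, - 499, -417, - 413,  -  292, - 170.67,-165, - 671/7,  -  84, 837/19, 806/9,238, 348, 367,432, 743]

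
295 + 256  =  551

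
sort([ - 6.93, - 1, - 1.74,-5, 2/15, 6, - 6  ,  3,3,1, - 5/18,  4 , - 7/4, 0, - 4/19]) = [ - 6.93, - 6, - 5,  -  7/4, - 1.74, - 1, - 5/18, - 4/19,  0, 2/15,1, 3, 3,4, 6]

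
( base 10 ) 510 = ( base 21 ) 136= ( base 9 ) 626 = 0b111111110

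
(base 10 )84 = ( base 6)220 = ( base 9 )103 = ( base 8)124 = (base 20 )44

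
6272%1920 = 512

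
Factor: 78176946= 2^1*3^1*13029491^1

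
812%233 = 113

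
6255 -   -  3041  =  9296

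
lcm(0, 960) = 0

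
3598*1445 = 5199110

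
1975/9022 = 1975/9022 = 0.22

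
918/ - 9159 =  - 1+2747/3053 = - 0.10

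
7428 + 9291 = 16719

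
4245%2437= 1808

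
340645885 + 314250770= 654896655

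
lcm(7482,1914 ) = 82302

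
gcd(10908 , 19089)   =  2727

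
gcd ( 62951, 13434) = 1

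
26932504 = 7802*3452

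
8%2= 0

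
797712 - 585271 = 212441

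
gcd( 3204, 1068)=1068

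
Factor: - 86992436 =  - 2^2*1627^1*13367^1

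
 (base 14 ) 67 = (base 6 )231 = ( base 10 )91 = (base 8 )133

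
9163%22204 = 9163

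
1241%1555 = 1241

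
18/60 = 3/10 = 0.30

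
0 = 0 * 1314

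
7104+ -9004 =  - 1900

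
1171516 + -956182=215334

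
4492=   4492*1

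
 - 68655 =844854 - 913509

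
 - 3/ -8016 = 1/2672=0.00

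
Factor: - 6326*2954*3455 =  - 64563598820 = - 2^2*5^1*7^1*211^1 * 691^1*3163^1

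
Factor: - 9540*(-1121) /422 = 2^1 * 3^2*5^1*19^1*53^1 * 59^1*211^( - 1)  =  5347170/211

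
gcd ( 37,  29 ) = 1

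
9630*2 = 19260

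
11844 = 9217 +2627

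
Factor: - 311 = - 311^1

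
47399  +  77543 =124942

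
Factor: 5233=5233^1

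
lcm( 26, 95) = 2470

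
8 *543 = 4344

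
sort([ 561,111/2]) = [ 111/2,561 ]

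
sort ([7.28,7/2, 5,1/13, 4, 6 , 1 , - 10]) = [-10, 1/13,1, 7/2 , 4,  5,6, 7.28 ] 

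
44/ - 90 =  - 22/45  =  - 0.49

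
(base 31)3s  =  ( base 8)171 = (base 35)3G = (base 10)121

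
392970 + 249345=642315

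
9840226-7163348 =2676878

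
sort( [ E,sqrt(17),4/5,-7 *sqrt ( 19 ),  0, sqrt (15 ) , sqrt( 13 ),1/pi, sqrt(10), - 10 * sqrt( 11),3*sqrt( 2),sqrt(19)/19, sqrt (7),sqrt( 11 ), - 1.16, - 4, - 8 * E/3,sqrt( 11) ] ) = [ - 10*sqrt(11),  -  7 * sqrt(19 ), - 8*E/3, - 4,-1.16, 0,sqrt( 19 ) /19, 1/pi,4/5, sqrt(7), E, sqrt(10 ), sqrt( 11 ), sqrt( 11), sqrt(13),sqrt ( 15), sqrt(17), 3*sqrt ( 2) ] 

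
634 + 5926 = 6560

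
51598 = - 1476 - - 53074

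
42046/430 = 97 + 168/215 = 97.78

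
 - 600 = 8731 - 9331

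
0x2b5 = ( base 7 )2010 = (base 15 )313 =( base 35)js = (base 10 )693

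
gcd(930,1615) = 5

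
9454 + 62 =9516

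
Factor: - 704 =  - 2^6 * 11^1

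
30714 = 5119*6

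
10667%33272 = 10667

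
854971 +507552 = 1362523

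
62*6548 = 405976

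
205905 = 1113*185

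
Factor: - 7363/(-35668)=2^( - 2)*199^1  *241^( - 1)  =  199/964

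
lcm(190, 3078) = 15390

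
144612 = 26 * 5562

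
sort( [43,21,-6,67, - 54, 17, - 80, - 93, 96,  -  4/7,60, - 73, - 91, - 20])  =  [ - 93, - 91, - 80 , - 73, - 54, - 20 , - 6, -4/7, 17, 21,43, 60, 67,96]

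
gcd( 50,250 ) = 50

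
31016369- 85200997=-54184628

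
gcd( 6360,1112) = 8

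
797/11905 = 797/11905=0.07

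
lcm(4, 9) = 36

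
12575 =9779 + 2796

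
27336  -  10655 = 16681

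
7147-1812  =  5335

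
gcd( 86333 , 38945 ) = 1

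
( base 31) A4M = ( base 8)23034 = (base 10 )9756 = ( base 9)14340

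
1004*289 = 290156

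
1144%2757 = 1144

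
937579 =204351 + 733228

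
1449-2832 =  - 1383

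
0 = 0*98203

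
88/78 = 44/39  =  1.13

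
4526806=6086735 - 1559929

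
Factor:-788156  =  -2^2*103^1*1913^1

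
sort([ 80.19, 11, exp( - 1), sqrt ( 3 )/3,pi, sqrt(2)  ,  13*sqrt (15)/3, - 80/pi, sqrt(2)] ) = [ - 80/pi, exp( - 1), sqrt(3)/3,sqrt ( 2), sqrt(2),  pi, 11,13 * sqrt(15 )/3,  80.19 ]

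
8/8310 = 4/4155 = 0.00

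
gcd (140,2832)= 4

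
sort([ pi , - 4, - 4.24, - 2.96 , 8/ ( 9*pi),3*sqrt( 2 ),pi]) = [-4.24, - 4,  -  2.96, 8/( 9*pi ), pi , pi,3 * sqrt(2)] 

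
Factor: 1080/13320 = 3^1 * 37^ ( - 1) = 3/37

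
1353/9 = 150 + 1/3 = 150.33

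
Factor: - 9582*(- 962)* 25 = 2^2*3^1 * 5^2*13^1*37^1*1597^1 = 230447100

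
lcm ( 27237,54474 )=54474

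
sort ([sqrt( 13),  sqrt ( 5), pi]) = [sqrt(  5) , pi, sqrt( 13 )]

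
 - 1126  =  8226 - 9352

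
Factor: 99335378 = 2^1*49667689^1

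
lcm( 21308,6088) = 42616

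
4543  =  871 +3672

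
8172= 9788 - 1616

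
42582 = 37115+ 5467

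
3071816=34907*88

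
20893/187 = 111  +  8/11 = 111.73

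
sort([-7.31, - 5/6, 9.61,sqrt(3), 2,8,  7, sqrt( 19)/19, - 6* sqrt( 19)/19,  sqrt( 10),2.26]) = [ - 7.31,  -  6 * sqrt(19) /19, - 5/6, sqrt( 19)/19, sqrt(3 ),  2, 2.26,sqrt( 10),7,8,  9.61]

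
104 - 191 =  - 87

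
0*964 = 0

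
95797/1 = 95797 = 95797.00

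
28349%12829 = 2691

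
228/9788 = 57/2447 =0.02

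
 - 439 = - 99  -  340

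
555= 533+22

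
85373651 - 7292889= 78080762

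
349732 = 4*87433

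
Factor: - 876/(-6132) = 1/7 = 7^( - 1 )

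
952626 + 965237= 1917863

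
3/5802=1/1934  =  0.00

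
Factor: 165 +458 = 623 = 7^1  *89^1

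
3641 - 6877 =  - 3236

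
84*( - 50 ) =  - 4200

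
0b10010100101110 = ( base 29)B96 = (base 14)367C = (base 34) 87W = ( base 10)9518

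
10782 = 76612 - 65830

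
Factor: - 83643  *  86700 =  - 2^2*3^2*5^2*7^2 * 17^2*569^1 = - 7251848100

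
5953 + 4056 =10009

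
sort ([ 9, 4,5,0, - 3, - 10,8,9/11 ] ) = [ - 10, - 3, 0,  9/11, 4,  5,8, 9 ] 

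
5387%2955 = 2432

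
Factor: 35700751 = 509^1*70139^1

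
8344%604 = 492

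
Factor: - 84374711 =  - 84374711^1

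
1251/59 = 1251/59 = 21.20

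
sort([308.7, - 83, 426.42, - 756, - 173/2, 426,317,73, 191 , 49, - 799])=[ - 799,  -  756,-173/2, - 83, 49, 73, 191, 308.7 , 317, 426 , 426.42]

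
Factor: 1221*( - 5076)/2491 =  - 2^2*3^4*11^1*37^1*53^( - 1) = -131868/53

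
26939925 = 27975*963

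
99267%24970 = 24357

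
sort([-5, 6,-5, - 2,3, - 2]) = [-5, - 5, -2, - 2,3,6]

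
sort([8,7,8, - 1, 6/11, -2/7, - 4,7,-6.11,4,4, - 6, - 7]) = [ - 7, -6.11,-6, - 4,-1, - 2/7,6/11,4,4, 7,7,8,8] 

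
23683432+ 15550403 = 39233835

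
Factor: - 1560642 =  - 2^1*3^1 * 23^1*43^1*263^1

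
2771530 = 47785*58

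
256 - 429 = - 173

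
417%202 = 13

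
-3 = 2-5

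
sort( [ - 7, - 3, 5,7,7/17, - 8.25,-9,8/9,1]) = [ - 9, - 8.25,-7,-3,  7/17, 8/9,1, 5, 7]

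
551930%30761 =28993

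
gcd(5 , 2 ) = 1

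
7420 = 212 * 35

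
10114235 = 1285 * 7871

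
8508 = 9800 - 1292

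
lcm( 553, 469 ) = 37051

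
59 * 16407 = 968013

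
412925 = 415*995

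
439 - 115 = 324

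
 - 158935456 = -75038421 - 83897035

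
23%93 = 23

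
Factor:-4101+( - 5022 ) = - 3^1*3041^1 = - 9123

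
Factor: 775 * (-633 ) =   -  3^1*5^2*31^1*211^1 = - 490575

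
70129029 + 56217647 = 126346676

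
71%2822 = 71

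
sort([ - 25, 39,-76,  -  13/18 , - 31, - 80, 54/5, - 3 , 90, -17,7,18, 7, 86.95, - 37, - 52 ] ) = [ - 80,-76,-52, - 37, - 31, - 25, - 17,  -  3, - 13/18, 7,7,  54/5,18, 39,86.95, 90 ] 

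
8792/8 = 1099 = 1099.00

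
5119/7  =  731+2/7  =  731.29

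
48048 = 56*858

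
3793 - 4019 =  - 226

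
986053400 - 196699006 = 789354394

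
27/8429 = 27/8429 = 0.00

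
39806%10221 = 9143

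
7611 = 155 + 7456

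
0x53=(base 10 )83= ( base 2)1010011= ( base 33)2h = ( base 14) 5D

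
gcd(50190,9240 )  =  210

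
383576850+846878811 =1230455661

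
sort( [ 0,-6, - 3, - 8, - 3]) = [-8,  -  6, - 3, - 3, 0]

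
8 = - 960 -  - 968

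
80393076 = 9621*8356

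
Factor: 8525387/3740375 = 5^(- 3)*13^1*1301^(-1) * 28513^1 =370669/162625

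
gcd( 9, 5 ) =1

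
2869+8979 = 11848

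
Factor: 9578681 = 7^1*71^1*19273^1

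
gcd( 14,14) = 14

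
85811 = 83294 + 2517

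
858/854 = 1+ 2/427 = 1.00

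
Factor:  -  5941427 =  - 113^1*52579^1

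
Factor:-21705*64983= - 3^2*5^1*1447^1*21661^1 = - 1410456015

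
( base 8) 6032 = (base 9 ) 4222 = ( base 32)30q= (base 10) 3098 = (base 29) 3JO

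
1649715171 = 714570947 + 935144224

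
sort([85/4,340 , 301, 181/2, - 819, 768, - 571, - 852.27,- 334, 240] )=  [ - 852.27,  -  819, - 571, - 334,85/4,181/2,240,301, 340,  768 ] 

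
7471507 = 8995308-1523801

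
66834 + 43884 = 110718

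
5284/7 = 5284/7 = 754.86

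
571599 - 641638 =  - 70039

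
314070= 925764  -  611694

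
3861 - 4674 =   -  813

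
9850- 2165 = 7685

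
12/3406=6/1703 =0.00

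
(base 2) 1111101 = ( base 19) 6b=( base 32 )3T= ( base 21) 5k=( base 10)125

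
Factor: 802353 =3^1 * 267451^1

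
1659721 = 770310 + 889411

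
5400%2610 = 180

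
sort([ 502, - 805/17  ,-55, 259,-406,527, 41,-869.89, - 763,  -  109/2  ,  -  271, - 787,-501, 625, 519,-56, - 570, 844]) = [-869.89, - 787, - 763,  -  570,- 501, - 406, - 271,-56, - 55, -109/2, - 805/17, 41, 259, 502, 519,  527,625,844 ] 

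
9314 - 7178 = 2136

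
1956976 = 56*34946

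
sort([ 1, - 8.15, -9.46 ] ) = [ - 9.46,-8.15,1 ] 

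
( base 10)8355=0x20A3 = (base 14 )308B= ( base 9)12413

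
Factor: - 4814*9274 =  - 2^2*29^1 * 83^1 * 4637^1 = - 44645036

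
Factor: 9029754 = 2^1 * 3^2*17^1*23^1*1283^1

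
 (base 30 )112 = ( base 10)932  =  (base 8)1644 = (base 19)2b1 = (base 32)t4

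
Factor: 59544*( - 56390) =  - 2^4*3^2 * 5^1*827^1*5639^1=- 3357686160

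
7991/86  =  92 + 79/86 =92.92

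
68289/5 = 13657  +  4/5 = 13657.80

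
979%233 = 47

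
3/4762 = 3/4762 = 0.00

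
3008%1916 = 1092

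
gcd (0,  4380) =4380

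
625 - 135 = 490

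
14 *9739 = 136346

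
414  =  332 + 82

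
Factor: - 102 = -2^1*3^1*17^1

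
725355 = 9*80595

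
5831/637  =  9 + 2/13 = 9.15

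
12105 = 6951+5154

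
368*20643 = 7596624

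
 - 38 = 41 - 79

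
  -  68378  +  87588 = 19210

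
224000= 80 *2800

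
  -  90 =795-885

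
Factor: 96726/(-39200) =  -987/400 =-  2^( -4)*3^1 * 5^( - 2)*7^1*47^1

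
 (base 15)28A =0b1001000100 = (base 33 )hj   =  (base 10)580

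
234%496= 234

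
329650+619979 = 949629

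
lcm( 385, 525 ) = 5775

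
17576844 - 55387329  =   - 37810485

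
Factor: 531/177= 3^1= 3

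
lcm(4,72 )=72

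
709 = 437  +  272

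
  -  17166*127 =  - 2180082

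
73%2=1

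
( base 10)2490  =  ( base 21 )5DC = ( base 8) 4672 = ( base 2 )100110111010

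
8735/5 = 1747= 1747.00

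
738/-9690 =-1 + 1492/1615= - 0.08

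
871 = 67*13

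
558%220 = 118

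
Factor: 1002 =2^1*3^1 * 167^1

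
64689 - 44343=20346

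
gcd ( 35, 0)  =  35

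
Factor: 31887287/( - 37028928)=-2^( - 6)*3^ ( - 1)*127^1* 192859^ ( - 1) *251081^1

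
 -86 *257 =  - 22102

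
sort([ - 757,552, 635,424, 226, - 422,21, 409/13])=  [ - 757,-422, 21,409/13,226,424,552,635 ] 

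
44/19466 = 22/9733 = 0.00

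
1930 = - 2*( - 965)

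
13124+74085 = 87209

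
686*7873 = 5400878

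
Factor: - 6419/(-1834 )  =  2^( - 1)*7^1 = 7/2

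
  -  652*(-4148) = 2704496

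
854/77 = 122/11  =  11.09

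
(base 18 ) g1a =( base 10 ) 5212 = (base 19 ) E86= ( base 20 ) d0c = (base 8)12134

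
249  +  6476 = 6725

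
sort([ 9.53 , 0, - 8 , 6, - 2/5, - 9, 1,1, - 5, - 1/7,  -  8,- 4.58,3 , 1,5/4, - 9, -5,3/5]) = [ - 9,- 9, - 8  , - 8 ,  -  5,  -  5,-4.58, - 2/5,-1/7 , 0, 3/5,1, 1,1,5/4, 3,6,  9.53 ]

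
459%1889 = 459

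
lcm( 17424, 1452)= 17424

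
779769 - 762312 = 17457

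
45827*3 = 137481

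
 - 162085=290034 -452119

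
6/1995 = 2/665=0.00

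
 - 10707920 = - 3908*2740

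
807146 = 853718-46572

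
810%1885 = 810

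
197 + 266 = 463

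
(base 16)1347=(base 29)5p5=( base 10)4935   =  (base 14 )1b27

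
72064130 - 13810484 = 58253646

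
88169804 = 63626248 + 24543556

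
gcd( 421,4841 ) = 1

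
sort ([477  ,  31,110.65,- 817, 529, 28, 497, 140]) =[ - 817,28, 31,110.65, 140, 477,497,529 ]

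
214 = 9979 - 9765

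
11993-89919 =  - 77926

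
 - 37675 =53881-91556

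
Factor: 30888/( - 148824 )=- 11/53  =  - 11^1 * 53^(-1)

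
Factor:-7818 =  - 2^1*3^1 * 1303^1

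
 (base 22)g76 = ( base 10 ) 7904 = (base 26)bi0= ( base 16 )1ee0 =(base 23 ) elf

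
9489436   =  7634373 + 1855063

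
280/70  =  4 = 4.00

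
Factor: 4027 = 4027^1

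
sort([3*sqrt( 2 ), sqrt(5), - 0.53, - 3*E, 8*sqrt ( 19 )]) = [ - 3*E, - 0.53 , sqrt (5),3*sqrt( 2),8*sqrt(19)] 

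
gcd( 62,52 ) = 2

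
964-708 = 256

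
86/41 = 2 + 4/41 = 2.10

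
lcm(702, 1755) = 3510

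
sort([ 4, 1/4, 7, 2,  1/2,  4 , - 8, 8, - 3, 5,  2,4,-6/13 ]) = [-8,-3,  -  6/13, 1/4,  1/2, 2, 2, 4,4 , 4,5,7, 8]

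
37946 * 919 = 34872374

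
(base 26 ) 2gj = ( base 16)6FB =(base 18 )595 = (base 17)632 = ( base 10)1787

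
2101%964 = 173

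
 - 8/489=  - 8/489 =- 0.02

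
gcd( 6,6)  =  6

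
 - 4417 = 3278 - 7695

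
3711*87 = 322857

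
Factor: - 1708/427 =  - 2^2 = - 4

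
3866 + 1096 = 4962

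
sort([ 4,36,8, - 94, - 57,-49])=[- 94 ,  -  57,-49,4,8 , 36]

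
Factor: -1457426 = -2^1*728713^1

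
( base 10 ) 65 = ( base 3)2102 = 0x41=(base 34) 1v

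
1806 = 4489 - 2683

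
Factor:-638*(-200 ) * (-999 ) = -2^4*3^3 * 5^2*11^1*29^1*37^1 = -127472400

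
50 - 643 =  - 593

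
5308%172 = 148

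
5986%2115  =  1756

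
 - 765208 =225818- 991026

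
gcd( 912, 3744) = 48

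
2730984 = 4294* 636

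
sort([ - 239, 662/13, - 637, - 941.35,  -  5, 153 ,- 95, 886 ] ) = [ -941.35, - 637, - 239 , - 95, - 5, 662/13, 153,886] 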